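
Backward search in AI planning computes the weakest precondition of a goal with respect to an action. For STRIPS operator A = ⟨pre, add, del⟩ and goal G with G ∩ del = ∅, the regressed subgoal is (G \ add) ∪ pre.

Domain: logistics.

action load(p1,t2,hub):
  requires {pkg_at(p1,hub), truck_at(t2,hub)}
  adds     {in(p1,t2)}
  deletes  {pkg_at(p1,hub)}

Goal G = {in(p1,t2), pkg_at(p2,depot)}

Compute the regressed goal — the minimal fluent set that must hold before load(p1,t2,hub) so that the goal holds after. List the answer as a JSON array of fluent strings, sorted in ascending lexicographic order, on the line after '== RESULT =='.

Regress:
  G ∩ del = {}  (empty — regression defined)
  G \ add = {in(p1,t2), pkg_at(p2,depot)} \ {in(p1,t2)} = {pkg_at(p2,depot)}
  ∪ pre   = {pkg_at(p2,depot)} ∪ {pkg_at(p1,hub), truck_at(t2,hub)}
          = {pkg_at(p1,hub), pkg_at(p2,depot), truck_at(t2,hub)}

== RESULT ==
["pkg_at(p1,hub)", "pkg_at(p2,depot)", "truck_at(t2,hub)"]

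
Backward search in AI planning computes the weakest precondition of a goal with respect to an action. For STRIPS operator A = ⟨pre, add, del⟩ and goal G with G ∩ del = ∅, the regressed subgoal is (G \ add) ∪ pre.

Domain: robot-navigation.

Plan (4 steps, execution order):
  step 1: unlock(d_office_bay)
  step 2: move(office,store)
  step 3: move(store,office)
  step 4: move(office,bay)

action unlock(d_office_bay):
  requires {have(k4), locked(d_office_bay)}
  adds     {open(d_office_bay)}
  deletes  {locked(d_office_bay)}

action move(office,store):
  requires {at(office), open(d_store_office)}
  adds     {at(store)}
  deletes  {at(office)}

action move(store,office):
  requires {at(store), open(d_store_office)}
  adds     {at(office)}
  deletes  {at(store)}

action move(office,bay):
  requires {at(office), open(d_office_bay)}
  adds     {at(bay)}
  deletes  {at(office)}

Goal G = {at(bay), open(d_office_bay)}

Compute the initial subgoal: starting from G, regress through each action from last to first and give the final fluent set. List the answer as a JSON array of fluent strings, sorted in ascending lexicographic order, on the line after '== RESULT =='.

Regress step by step:
  through step 4 (move(office,bay)): drop {at(bay)}, keep {open(d_office_bay)}, require {at(office), open(d_office_bay)}
    → {at(office), open(d_office_bay)}
  through step 3 (move(store,office)): drop {at(office)}, keep {open(d_office_bay)}, require {at(store), open(d_store_office)}
    → {at(store), open(d_office_bay), open(d_store_office)}
  through step 2 (move(office,store)): drop {at(store)}, keep {open(d_office_bay), open(d_store_office)}, require {at(office), open(d_store_office)}
    → {at(office), open(d_office_bay), open(d_store_office)}
  through step 1 (unlock(d_office_bay)): drop {open(d_office_bay)}, keep {at(office), open(d_store_office)}, require {have(k4), locked(d_office_bay)}
    → {at(office), have(k4), locked(d_office_bay), open(d_store_office)}

== RESULT ==
["at(office)", "have(k4)", "locked(d_office_bay)", "open(d_store_office)"]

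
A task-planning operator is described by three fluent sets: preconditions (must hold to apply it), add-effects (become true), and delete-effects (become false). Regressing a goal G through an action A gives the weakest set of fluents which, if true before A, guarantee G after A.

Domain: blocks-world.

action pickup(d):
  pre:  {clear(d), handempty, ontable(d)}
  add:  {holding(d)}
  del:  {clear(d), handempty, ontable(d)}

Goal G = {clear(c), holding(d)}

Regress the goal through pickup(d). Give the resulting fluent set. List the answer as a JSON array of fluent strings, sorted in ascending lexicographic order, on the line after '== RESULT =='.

Regress:
  G ∩ del = {}  (empty — regression defined)
  G \ add = {clear(c), holding(d)} \ {holding(d)} = {clear(c)}
  ∪ pre   = {clear(c)} ∪ {clear(d), handempty, ontable(d)}
          = {clear(c), clear(d), handempty, ontable(d)}

== RESULT ==
["clear(c)", "clear(d)", "handempty", "ontable(d)"]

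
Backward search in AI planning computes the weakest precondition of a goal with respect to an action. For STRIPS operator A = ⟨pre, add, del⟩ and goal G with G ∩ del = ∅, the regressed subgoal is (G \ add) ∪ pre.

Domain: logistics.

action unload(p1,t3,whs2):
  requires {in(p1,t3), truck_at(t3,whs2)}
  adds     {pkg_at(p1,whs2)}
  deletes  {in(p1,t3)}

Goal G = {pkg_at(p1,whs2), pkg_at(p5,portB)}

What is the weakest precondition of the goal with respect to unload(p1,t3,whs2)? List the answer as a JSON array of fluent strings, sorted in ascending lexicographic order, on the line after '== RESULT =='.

Regress:
  G ∩ del = {}  (empty — regression defined)
  G \ add = {pkg_at(p1,whs2), pkg_at(p5,portB)} \ {pkg_at(p1,whs2)} = {pkg_at(p5,portB)}
  ∪ pre   = {pkg_at(p5,portB)} ∪ {in(p1,t3), truck_at(t3,whs2)}
          = {in(p1,t3), pkg_at(p5,portB), truck_at(t3,whs2)}

== RESULT ==
["in(p1,t3)", "pkg_at(p5,portB)", "truck_at(t3,whs2)"]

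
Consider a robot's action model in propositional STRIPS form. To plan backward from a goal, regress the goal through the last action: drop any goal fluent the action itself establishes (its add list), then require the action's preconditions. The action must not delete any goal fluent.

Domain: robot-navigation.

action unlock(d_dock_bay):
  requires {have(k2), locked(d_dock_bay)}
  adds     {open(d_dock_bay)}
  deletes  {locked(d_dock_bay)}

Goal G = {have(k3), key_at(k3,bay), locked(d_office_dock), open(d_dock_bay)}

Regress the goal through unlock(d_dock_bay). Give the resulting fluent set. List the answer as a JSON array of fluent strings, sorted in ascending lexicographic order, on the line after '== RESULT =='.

Compute (G \ add) ∪ pre:
  G ∩ del = {}  (empty — regression defined)
  G \ add = {have(k3), key_at(k3,bay), locked(d_office_dock), open(d_dock_bay)} \ {open(d_dock_bay)} = {have(k3), key_at(k3,bay), locked(d_office_dock)}
  ∪ pre   = {have(k3), key_at(k3,bay), locked(d_office_dock)} ∪ {have(k2), locked(d_dock_bay)}
          = {have(k2), have(k3), key_at(k3,bay), locked(d_dock_bay), locked(d_office_dock)}

== RESULT ==
["have(k2)", "have(k3)", "key_at(k3,bay)", "locked(d_dock_bay)", "locked(d_office_dock)"]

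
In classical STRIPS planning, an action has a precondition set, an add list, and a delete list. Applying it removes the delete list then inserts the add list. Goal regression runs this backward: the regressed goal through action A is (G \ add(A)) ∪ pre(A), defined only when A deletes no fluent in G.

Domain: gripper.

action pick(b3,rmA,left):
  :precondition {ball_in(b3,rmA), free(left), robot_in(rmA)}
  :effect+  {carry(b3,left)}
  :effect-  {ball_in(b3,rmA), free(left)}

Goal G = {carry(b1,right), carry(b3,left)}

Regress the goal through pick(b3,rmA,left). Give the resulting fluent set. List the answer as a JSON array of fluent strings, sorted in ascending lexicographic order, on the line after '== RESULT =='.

Regress:
  G ∩ del = {}  (empty — regression defined)
  G \ add = {carry(b1,right), carry(b3,left)} \ {carry(b3,left)} = {carry(b1,right)}
  ∪ pre   = {carry(b1,right)} ∪ {ball_in(b3,rmA), free(left), robot_in(rmA)}
          = {ball_in(b3,rmA), carry(b1,right), free(left), robot_in(rmA)}

== RESULT ==
["ball_in(b3,rmA)", "carry(b1,right)", "free(left)", "robot_in(rmA)"]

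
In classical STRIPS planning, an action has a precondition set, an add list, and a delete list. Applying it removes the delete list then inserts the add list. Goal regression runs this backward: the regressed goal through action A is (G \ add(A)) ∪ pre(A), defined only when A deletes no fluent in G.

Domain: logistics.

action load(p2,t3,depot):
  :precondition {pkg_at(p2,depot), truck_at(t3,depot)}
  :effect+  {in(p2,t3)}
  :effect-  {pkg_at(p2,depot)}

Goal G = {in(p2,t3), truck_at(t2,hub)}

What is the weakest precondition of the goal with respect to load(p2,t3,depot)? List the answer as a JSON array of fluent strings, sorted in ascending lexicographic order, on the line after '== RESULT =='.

Regress:
  G ∩ del = {}  (empty — regression defined)
  G \ add = {in(p2,t3), truck_at(t2,hub)} \ {in(p2,t3)} = {truck_at(t2,hub)}
  ∪ pre   = {truck_at(t2,hub)} ∪ {pkg_at(p2,depot), truck_at(t3,depot)}
          = {pkg_at(p2,depot), truck_at(t2,hub), truck_at(t3,depot)}

== RESULT ==
["pkg_at(p2,depot)", "truck_at(t2,hub)", "truck_at(t3,depot)"]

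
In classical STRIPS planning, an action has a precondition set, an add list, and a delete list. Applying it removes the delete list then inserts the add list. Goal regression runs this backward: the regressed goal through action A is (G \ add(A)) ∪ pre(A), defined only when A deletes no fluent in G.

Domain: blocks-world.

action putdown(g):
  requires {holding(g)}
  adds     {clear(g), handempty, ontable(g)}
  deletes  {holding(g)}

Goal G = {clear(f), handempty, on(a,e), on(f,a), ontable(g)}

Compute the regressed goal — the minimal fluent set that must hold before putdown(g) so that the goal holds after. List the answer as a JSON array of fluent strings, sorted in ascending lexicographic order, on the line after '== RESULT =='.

Compute (G \ add) ∪ pre:
  G ∩ del = {}  (empty — regression defined)
  G \ add = {clear(f), handempty, on(a,e), on(f,a), ontable(g)} \ {clear(g), handempty, ontable(g)} = {clear(f), on(a,e), on(f,a)}
  ∪ pre   = {clear(f), on(a,e), on(f,a)} ∪ {holding(g)}
          = {clear(f), holding(g), on(a,e), on(f,a)}

== RESULT ==
["clear(f)", "holding(g)", "on(a,e)", "on(f,a)"]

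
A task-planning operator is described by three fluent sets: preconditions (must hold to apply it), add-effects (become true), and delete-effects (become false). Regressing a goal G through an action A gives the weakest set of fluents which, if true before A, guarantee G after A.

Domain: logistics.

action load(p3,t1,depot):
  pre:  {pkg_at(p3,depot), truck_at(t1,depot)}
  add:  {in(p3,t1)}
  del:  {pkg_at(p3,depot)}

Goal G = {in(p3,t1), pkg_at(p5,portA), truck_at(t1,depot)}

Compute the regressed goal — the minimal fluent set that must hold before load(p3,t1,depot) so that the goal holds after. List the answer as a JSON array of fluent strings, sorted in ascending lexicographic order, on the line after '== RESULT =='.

Compute (G \ add) ∪ pre:
  G ∩ del = {}  (empty — regression defined)
  G \ add = {in(p3,t1), pkg_at(p5,portA), truck_at(t1,depot)} \ {in(p3,t1)} = {pkg_at(p5,portA), truck_at(t1,depot)}
  ∪ pre   = {pkg_at(p5,portA), truck_at(t1,depot)} ∪ {pkg_at(p3,depot), truck_at(t1,depot)}
          = {pkg_at(p3,depot), pkg_at(p5,portA), truck_at(t1,depot)}

== RESULT ==
["pkg_at(p3,depot)", "pkg_at(p5,portA)", "truck_at(t1,depot)"]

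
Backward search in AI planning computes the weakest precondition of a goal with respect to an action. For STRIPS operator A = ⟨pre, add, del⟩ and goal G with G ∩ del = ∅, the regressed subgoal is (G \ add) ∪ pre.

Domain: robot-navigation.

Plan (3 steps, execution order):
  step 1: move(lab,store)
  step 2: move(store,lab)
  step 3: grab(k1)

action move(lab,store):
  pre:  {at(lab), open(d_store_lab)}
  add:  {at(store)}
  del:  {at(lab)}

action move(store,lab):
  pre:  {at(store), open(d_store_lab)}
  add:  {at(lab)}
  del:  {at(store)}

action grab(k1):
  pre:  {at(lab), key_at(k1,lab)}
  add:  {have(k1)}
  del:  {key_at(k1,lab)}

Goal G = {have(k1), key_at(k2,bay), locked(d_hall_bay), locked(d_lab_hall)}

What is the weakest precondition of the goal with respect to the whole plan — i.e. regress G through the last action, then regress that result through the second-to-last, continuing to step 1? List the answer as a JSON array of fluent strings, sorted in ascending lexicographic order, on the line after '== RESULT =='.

Regress step by step:
  through step 3 (grab(k1)): drop {have(k1)}, keep {key_at(k2,bay), locked(d_hall_bay), locked(d_lab_hall)}, require {at(lab), key_at(k1,lab)}
    → {at(lab), key_at(k1,lab), key_at(k2,bay), locked(d_hall_bay), locked(d_lab_hall)}
  through step 2 (move(store,lab)): drop {at(lab)}, keep {key_at(k1,lab), key_at(k2,bay), locked(d_hall_bay), locked(d_lab_hall)}, require {at(store), open(d_store_lab)}
    → {at(store), key_at(k1,lab), key_at(k2,bay), locked(d_hall_bay), locked(d_lab_hall), open(d_store_lab)}
  through step 1 (move(lab,store)): drop {at(store)}, keep {key_at(k1,lab), key_at(k2,bay), locked(d_hall_bay), locked(d_lab_hall), open(d_store_lab)}, require {at(lab), open(d_store_lab)}
    → {at(lab), key_at(k1,lab), key_at(k2,bay), locked(d_hall_bay), locked(d_lab_hall), open(d_store_lab)}

== RESULT ==
["at(lab)", "key_at(k1,lab)", "key_at(k2,bay)", "locked(d_hall_bay)", "locked(d_lab_hall)", "open(d_store_lab)"]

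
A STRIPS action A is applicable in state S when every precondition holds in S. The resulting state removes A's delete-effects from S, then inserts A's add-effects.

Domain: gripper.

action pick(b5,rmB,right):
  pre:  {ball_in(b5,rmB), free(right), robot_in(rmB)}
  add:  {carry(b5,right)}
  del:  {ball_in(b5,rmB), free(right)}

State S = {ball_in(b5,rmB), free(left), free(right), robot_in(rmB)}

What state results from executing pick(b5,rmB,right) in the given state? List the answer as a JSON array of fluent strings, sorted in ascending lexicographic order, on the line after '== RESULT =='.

Compute (S \ del) ∪ add:
  pre ⊆ S: {ball_in(b5,rmB), free(right), robot_in(rmB)} ⊆ S  — applicable
  S \ del = {free(left), robot_in(rmB)}
  ∪ add   = {carry(b5,right), free(left), robot_in(rmB)}

== RESULT ==
["carry(b5,right)", "free(left)", "robot_in(rmB)"]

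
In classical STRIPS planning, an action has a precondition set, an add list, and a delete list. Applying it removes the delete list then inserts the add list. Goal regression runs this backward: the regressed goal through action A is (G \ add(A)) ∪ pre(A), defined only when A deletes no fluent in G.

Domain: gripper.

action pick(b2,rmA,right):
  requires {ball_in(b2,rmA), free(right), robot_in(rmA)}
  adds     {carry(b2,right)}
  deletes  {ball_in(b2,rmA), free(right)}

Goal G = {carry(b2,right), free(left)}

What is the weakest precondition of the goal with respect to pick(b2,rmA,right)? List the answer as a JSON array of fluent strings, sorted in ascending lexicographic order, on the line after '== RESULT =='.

Compute (G \ add) ∪ pre:
  G ∩ del = {}  (empty — regression defined)
  G \ add = {carry(b2,right), free(left)} \ {carry(b2,right)} = {free(left)}
  ∪ pre   = {free(left)} ∪ {ball_in(b2,rmA), free(right), robot_in(rmA)}
          = {ball_in(b2,rmA), free(left), free(right), robot_in(rmA)}

== RESULT ==
["ball_in(b2,rmA)", "free(left)", "free(right)", "robot_in(rmA)"]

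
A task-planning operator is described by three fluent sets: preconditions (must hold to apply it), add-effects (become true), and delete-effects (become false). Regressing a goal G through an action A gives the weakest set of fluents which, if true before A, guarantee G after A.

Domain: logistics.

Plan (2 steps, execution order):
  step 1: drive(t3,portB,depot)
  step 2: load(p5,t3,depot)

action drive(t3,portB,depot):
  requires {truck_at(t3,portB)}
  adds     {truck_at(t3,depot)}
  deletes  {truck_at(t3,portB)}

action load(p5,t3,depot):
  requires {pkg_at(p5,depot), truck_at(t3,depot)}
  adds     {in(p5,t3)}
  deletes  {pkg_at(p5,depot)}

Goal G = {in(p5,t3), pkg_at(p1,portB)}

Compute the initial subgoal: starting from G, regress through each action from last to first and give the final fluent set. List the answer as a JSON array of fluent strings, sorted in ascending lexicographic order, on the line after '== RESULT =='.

Regress step by step:
  through step 2 (load(p5,t3,depot)): drop {in(p5,t3)}, keep {pkg_at(p1,portB)}, require {pkg_at(p5,depot), truck_at(t3,depot)}
    → {pkg_at(p1,portB), pkg_at(p5,depot), truck_at(t3,depot)}
  through step 1 (drive(t3,portB,depot)): drop {truck_at(t3,depot)}, keep {pkg_at(p1,portB), pkg_at(p5,depot)}, require {truck_at(t3,portB)}
    → {pkg_at(p1,portB), pkg_at(p5,depot), truck_at(t3,portB)}

== RESULT ==
["pkg_at(p1,portB)", "pkg_at(p5,depot)", "truck_at(t3,portB)"]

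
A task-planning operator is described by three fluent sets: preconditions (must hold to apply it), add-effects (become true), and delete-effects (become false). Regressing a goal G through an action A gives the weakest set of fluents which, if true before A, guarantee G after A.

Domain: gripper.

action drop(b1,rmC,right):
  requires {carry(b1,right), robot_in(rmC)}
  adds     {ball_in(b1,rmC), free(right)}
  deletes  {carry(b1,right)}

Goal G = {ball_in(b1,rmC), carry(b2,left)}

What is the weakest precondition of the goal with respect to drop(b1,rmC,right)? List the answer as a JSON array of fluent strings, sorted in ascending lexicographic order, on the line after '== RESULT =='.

Compute (G \ add) ∪ pre:
  G ∩ del = {}  (empty — regression defined)
  G \ add = {ball_in(b1,rmC), carry(b2,left)} \ {ball_in(b1,rmC), free(right)} = {carry(b2,left)}
  ∪ pre   = {carry(b2,left)} ∪ {carry(b1,right), robot_in(rmC)}
          = {carry(b1,right), carry(b2,left), robot_in(rmC)}

== RESULT ==
["carry(b1,right)", "carry(b2,left)", "robot_in(rmC)"]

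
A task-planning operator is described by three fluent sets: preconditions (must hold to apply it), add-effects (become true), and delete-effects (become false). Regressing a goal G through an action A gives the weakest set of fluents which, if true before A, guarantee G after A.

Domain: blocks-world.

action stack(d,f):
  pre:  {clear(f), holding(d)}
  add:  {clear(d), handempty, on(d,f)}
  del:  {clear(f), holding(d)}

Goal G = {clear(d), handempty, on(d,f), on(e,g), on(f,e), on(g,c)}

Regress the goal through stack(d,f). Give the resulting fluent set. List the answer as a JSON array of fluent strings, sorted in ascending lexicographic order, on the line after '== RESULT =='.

Compute (G \ add) ∪ pre:
  G ∩ del = {}  (empty — regression defined)
  G \ add = {clear(d), handempty, on(d,f), on(e,g), on(f,e), on(g,c)} \ {clear(d), handempty, on(d,f)} = {on(e,g), on(f,e), on(g,c)}
  ∪ pre   = {on(e,g), on(f,e), on(g,c)} ∪ {clear(f), holding(d)}
          = {clear(f), holding(d), on(e,g), on(f,e), on(g,c)}

== RESULT ==
["clear(f)", "holding(d)", "on(e,g)", "on(f,e)", "on(g,c)"]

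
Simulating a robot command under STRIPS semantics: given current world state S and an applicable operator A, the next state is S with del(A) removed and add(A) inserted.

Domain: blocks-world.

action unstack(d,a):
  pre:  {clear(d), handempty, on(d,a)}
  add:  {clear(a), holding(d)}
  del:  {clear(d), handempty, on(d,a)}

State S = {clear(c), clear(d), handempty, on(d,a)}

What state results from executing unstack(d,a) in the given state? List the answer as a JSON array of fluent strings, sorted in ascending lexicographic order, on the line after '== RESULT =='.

Compute (S \ del) ∪ add:
  pre ⊆ S: {clear(d), handempty, on(d,a)} ⊆ S  — applicable
  S \ del = {clear(c)}
  ∪ add   = {clear(a), clear(c), holding(d)}

== RESULT ==
["clear(a)", "clear(c)", "holding(d)"]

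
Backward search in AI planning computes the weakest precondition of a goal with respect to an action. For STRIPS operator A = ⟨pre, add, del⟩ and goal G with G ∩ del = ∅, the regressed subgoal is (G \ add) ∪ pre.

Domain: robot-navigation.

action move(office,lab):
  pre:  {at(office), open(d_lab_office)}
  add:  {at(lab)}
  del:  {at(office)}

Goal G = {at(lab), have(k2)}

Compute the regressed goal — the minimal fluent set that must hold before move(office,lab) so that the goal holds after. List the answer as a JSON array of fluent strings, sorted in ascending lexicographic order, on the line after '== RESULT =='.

Regress:
  G ∩ del = {}  (empty — regression defined)
  G \ add = {at(lab), have(k2)} \ {at(lab)} = {have(k2)}
  ∪ pre   = {have(k2)} ∪ {at(office), open(d_lab_office)}
          = {at(office), have(k2), open(d_lab_office)}

== RESULT ==
["at(office)", "have(k2)", "open(d_lab_office)"]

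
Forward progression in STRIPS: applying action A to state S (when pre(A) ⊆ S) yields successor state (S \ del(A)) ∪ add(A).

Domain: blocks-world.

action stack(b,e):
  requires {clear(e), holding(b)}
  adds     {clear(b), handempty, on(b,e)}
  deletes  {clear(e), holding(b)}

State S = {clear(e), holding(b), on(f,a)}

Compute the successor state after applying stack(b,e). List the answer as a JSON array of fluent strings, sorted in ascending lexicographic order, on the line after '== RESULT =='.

Progress:
  pre ⊆ S: {clear(e), holding(b)} ⊆ S  — applicable
  S \ del = {on(f,a)}
  ∪ add   = {clear(b), handempty, on(b,e), on(f,a)}

== RESULT ==
["clear(b)", "handempty", "on(b,e)", "on(f,a)"]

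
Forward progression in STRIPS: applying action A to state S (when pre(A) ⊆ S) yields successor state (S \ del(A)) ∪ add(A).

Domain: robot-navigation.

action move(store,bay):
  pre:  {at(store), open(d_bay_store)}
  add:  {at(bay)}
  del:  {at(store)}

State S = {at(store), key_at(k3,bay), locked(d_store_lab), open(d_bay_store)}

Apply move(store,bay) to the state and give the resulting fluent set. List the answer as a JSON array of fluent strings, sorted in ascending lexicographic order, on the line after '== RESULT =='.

Compute (S \ del) ∪ add:
  pre ⊆ S: {at(store), open(d_bay_store)} ⊆ S  — applicable
  S \ del = {key_at(k3,bay), locked(d_store_lab), open(d_bay_store)}
  ∪ add   = {at(bay), key_at(k3,bay), locked(d_store_lab), open(d_bay_store)}

== RESULT ==
["at(bay)", "key_at(k3,bay)", "locked(d_store_lab)", "open(d_bay_store)"]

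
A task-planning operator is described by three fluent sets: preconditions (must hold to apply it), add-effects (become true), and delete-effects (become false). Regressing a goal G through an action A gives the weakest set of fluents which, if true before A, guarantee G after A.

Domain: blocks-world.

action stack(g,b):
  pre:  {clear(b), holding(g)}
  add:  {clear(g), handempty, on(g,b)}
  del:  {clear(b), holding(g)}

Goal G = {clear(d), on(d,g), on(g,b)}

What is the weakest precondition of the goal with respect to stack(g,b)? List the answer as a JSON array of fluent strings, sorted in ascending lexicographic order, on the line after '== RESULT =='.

Compute (G \ add) ∪ pre:
  G ∩ del = {}  (empty — regression defined)
  G \ add = {clear(d), on(d,g), on(g,b)} \ {clear(g), handempty, on(g,b)} = {clear(d), on(d,g)}
  ∪ pre   = {clear(d), on(d,g)} ∪ {clear(b), holding(g)}
          = {clear(b), clear(d), holding(g), on(d,g)}

== RESULT ==
["clear(b)", "clear(d)", "holding(g)", "on(d,g)"]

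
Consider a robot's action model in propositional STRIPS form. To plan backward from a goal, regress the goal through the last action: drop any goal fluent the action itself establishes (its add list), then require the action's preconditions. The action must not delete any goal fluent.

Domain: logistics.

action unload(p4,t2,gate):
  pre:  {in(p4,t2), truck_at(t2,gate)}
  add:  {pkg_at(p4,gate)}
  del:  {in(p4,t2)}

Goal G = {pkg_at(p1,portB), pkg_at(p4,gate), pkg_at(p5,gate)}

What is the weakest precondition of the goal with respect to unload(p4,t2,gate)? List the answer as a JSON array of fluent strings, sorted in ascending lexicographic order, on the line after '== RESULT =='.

Regress:
  G ∩ del = {}  (empty — regression defined)
  G \ add = {pkg_at(p1,portB), pkg_at(p4,gate), pkg_at(p5,gate)} \ {pkg_at(p4,gate)} = {pkg_at(p1,portB), pkg_at(p5,gate)}
  ∪ pre   = {pkg_at(p1,portB), pkg_at(p5,gate)} ∪ {in(p4,t2), truck_at(t2,gate)}
          = {in(p4,t2), pkg_at(p1,portB), pkg_at(p5,gate), truck_at(t2,gate)}

== RESULT ==
["in(p4,t2)", "pkg_at(p1,portB)", "pkg_at(p5,gate)", "truck_at(t2,gate)"]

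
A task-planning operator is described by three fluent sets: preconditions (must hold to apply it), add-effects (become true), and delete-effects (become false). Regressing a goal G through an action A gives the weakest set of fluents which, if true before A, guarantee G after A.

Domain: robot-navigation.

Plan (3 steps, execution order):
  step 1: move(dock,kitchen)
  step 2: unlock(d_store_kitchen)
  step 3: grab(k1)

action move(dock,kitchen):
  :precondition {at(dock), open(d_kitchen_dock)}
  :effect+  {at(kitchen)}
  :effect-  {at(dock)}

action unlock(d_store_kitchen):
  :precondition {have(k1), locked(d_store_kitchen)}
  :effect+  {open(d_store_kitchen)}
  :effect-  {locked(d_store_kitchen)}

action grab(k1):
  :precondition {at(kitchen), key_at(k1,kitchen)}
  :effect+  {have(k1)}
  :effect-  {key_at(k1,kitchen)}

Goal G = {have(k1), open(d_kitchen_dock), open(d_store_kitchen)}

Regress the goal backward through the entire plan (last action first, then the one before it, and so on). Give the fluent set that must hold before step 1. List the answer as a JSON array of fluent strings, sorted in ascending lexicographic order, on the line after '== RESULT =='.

Work backward from the goal:
  through step 3 (grab(k1)): drop {have(k1)}, keep {open(d_kitchen_dock), open(d_store_kitchen)}, require {at(kitchen), key_at(k1,kitchen)}
    → {at(kitchen), key_at(k1,kitchen), open(d_kitchen_dock), open(d_store_kitchen)}
  through step 2 (unlock(d_store_kitchen)): drop {open(d_store_kitchen)}, keep {at(kitchen), key_at(k1,kitchen), open(d_kitchen_dock)}, require {have(k1), locked(d_store_kitchen)}
    → {at(kitchen), have(k1), key_at(k1,kitchen), locked(d_store_kitchen), open(d_kitchen_dock)}
  through step 1 (move(dock,kitchen)): drop {at(kitchen)}, keep {have(k1), key_at(k1,kitchen), locked(d_store_kitchen), open(d_kitchen_dock)}, require {at(dock), open(d_kitchen_dock)}
    → {at(dock), have(k1), key_at(k1,kitchen), locked(d_store_kitchen), open(d_kitchen_dock)}

== RESULT ==
["at(dock)", "have(k1)", "key_at(k1,kitchen)", "locked(d_store_kitchen)", "open(d_kitchen_dock)"]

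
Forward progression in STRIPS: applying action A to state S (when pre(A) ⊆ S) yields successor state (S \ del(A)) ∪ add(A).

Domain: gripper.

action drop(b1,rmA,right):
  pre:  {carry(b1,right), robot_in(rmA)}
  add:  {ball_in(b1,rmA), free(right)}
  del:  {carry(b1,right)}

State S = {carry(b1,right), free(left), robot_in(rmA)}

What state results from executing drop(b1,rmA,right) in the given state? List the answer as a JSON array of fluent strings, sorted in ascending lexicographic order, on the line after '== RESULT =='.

Compute (S \ del) ∪ add:
  pre ⊆ S: {carry(b1,right), robot_in(rmA)} ⊆ S  — applicable
  S \ del = {free(left), robot_in(rmA)}
  ∪ add   = {ball_in(b1,rmA), free(left), free(right), robot_in(rmA)}

== RESULT ==
["ball_in(b1,rmA)", "free(left)", "free(right)", "robot_in(rmA)"]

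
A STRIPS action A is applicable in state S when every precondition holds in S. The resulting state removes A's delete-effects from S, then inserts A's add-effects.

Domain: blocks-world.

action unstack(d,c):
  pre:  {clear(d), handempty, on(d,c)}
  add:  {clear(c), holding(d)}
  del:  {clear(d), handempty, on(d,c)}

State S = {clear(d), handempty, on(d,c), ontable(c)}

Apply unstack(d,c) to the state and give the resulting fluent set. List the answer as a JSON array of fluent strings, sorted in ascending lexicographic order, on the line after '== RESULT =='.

Compute (S \ del) ∪ add:
  pre ⊆ S: {clear(d), handempty, on(d,c)} ⊆ S  — applicable
  S \ del = {ontable(c)}
  ∪ add   = {clear(c), holding(d), ontable(c)}

== RESULT ==
["clear(c)", "holding(d)", "ontable(c)"]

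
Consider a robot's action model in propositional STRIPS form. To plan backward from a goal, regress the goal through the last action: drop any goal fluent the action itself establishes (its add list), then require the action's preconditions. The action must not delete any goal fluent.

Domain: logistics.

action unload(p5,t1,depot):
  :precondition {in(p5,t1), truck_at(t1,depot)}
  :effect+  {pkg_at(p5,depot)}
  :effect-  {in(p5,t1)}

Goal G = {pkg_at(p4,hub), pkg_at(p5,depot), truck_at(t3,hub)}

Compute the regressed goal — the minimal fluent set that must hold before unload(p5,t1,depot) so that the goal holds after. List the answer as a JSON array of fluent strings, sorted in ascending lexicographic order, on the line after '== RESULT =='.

Regress:
  G ∩ del = {}  (empty — regression defined)
  G \ add = {pkg_at(p4,hub), pkg_at(p5,depot), truck_at(t3,hub)} \ {pkg_at(p5,depot)} = {pkg_at(p4,hub), truck_at(t3,hub)}
  ∪ pre   = {pkg_at(p4,hub), truck_at(t3,hub)} ∪ {in(p5,t1), truck_at(t1,depot)}
          = {in(p5,t1), pkg_at(p4,hub), truck_at(t1,depot), truck_at(t3,hub)}

== RESULT ==
["in(p5,t1)", "pkg_at(p4,hub)", "truck_at(t1,depot)", "truck_at(t3,hub)"]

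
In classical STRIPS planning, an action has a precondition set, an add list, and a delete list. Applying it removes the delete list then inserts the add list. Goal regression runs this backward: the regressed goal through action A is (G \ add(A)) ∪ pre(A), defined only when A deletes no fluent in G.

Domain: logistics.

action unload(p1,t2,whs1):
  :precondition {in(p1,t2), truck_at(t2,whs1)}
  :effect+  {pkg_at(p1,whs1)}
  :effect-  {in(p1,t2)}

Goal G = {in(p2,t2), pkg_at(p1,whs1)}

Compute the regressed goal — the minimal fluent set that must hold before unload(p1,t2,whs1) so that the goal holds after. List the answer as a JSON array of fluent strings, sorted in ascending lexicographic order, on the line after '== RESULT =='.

Compute (G \ add) ∪ pre:
  G ∩ del = {}  (empty — regression defined)
  G \ add = {in(p2,t2), pkg_at(p1,whs1)} \ {pkg_at(p1,whs1)} = {in(p2,t2)}
  ∪ pre   = {in(p2,t2)} ∪ {in(p1,t2), truck_at(t2,whs1)}
          = {in(p1,t2), in(p2,t2), truck_at(t2,whs1)}

== RESULT ==
["in(p1,t2)", "in(p2,t2)", "truck_at(t2,whs1)"]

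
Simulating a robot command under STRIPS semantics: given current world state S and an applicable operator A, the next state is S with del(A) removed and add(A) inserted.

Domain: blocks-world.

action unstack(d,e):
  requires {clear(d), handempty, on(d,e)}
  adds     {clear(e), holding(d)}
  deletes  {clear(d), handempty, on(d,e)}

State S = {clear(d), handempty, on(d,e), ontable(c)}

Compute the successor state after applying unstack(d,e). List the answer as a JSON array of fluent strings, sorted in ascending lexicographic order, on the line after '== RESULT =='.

Progress:
  pre ⊆ S: {clear(d), handempty, on(d,e)} ⊆ S  — applicable
  S \ del = {ontable(c)}
  ∪ add   = {clear(e), holding(d), ontable(c)}

== RESULT ==
["clear(e)", "holding(d)", "ontable(c)"]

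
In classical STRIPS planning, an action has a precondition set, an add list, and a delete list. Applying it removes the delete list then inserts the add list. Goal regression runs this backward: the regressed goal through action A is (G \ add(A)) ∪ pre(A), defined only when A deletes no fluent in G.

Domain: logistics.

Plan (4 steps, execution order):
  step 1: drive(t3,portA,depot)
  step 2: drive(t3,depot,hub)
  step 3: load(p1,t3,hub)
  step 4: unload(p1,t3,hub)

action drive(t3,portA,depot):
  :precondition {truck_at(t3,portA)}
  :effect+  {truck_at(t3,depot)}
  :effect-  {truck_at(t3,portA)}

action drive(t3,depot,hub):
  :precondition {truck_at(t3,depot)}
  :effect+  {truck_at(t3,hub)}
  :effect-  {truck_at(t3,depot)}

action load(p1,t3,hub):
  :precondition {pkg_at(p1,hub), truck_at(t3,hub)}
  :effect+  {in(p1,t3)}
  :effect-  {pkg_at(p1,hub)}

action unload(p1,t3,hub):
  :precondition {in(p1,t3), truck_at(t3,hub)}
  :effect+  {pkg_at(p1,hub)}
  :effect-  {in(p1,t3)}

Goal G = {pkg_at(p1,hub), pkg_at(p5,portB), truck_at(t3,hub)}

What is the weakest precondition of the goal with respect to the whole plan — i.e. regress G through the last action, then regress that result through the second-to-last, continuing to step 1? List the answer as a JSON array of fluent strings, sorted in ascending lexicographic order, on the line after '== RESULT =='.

Work backward from the goal:
  through step 4 (unload(p1,t3,hub)): drop {pkg_at(p1,hub)}, keep {pkg_at(p5,portB), truck_at(t3,hub)}, require {in(p1,t3), truck_at(t3,hub)}
    → {in(p1,t3), pkg_at(p5,portB), truck_at(t3,hub)}
  through step 3 (load(p1,t3,hub)): drop {in(p1,t3)}, keep {pkg_at(p5,portB), truck_at(t3,hub)}, require {pkg_at(p1,hub), truck_at(t3,hub)}
    → {pkg_at(p1,hub), pkg_at(p5,portB), truck_at(t3,hub)}
  through step 2 (drive(t3,depot,hub)): drop {truck_at(t3,hub)}, keep {pkg_at(p1,hub), pkg_at(p5,portB)}, require {truck_at(t3,depot)}
    → {pkg_at(p1,hub), pkg_at(p5,portB), truck_at(t3,depot)}
  through step 1 (drive(t3,portA,depot)): drop {truck_at(t3,depot)}, keep {pkg_at(p1,hub), pkg_at(p5,portB)}, require {truck_at(t3,portA)}
    → {pkg_at(p1,hub), pkg_at(p5,portB), truck_at(t3,portA)}

== RESULT ==
["pkg_at(p1,hub)", "pkg_at(p5,portB)", "truck_at(t3,portA)"]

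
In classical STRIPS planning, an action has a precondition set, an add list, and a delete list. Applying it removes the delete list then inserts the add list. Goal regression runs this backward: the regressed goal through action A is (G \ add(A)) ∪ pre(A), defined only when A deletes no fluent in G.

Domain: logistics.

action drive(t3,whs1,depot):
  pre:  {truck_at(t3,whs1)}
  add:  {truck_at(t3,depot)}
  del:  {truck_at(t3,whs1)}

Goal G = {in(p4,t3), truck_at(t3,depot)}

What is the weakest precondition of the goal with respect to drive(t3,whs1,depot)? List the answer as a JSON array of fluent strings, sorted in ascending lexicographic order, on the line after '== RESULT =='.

Compute (G \ add) ∪ pre:
  G ∩ del = {}  (empty — regression defined)
  G \ add = {in(p4,t3), truck_at(t3,depot)} \ {truck_at(t3,depot)} = {in(p4,t3)}
  ∪ pre   = {in(p4,t3)} ∪ {truck_at(t3,whs1)}
          = {in(p4,t3), truck_at(t3,whs1)}

== RESULT ==
["in(p4,t3)", "truck_at(t3,whs1)"]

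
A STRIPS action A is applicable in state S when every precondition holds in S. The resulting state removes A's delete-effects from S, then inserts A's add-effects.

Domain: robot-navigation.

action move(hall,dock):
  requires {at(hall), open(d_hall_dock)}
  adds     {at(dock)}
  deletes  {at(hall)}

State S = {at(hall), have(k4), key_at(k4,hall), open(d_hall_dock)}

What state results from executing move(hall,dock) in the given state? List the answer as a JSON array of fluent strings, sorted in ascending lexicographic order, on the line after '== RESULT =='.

Compute (S \ del) ∪ add:
  pre ⊆ S: {at(hall), open(d_hall_dock)} ⊆ S  — applicable
  S \ del = {have(k4), key_at(k4,hall), open(d_hall_dock)}
  ∪ add   = {at(dock), have(k4), key_at(k4,hall), open(d_hall_dock)}

== RESULT ==
["at(dock)", "have(k4)", "key_at(k4,hall)", "open(d_hall_dock)"]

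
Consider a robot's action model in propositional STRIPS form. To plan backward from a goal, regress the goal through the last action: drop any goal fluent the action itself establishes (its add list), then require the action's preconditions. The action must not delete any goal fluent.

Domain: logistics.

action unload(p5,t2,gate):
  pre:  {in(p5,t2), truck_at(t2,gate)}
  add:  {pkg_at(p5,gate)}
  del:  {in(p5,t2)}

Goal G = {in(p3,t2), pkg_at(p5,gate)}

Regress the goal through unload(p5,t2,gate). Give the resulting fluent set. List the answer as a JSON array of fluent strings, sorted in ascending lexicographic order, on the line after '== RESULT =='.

Compute (G \ add) ∪ pre:
  G ∩ del = {}  (empty — regression defined)
  G \ add = {in(p3,t2), pkg_at(p5,gate)} \ {pkg_at(p5,gate)} = {in(p3,t2)}
  ∪ pre   = {in(p3,t2)} ∪ {in(p5,t2), truck_at(t2,gate)}
          = {in(p3,t2), in(p5,t2), truck_at(t2,gate)}

== RESULT ==
["in(p3,t2)", "in(p5,t2)", "truck_at(t2,gate)"]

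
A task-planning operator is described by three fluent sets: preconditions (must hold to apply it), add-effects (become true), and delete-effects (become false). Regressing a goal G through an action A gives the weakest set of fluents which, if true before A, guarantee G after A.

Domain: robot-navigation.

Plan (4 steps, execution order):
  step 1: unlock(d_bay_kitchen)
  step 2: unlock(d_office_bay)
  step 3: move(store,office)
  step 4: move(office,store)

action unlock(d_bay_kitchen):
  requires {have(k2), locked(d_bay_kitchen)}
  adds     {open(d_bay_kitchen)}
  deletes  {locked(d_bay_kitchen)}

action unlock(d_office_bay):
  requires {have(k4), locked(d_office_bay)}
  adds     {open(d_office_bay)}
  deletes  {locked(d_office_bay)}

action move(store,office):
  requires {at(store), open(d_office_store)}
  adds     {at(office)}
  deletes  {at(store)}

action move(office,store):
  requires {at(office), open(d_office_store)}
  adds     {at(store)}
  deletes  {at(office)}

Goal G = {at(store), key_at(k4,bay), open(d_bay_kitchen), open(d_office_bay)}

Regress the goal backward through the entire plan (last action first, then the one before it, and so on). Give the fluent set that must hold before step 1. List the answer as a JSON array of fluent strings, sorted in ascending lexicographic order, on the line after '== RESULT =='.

Work backward from the goal:
  through step 4 (move(office,store)): drop {at(store)}, keep {key_at(k4,bay), open(d_bay_kitchen), open(d_office_bay)}, require {at(office), open(d_office_store)}
    → {at(office), key_at(k4,bay), open(d_bay_kitchen), open(d_office_bay), open(d_office_store)}
  through step 3 (move(store,office)): drop {at(office)}, keep {key_at(k4,bay), open(d_bay_kitchen), open(d_office_bay), open(d_office_store)}, require {at(store), open(d_office_store)}
    → {at(store), key_at(k4,bay), open(d_bay_kitchen), open(d_office_bay), open(d_office_store)}
  through step 2 (unlock(d_office_bay)): drop {open(d_office_bay)}, keep {at(store), key_at(k4,bay), open(d_bay_kitchen), open(d_office_store)}, require {have(k4), locked(d_office_bay)}
    → {at(store), have(k4), key_at(k4,bay), locked(d_office_bay), open(d_bay_kitchen), open(d_office_store)}
  through step 1 (unlock(d_bay_kitchen)): drop {open(d_bay_kitchen)}, keep {at(store), have(k4), key_at(k4,bay), locked(d_office_bay), open(d_office_store)}, require {have(k2), locked(d_bay_kitchen)}
    → {at(store), have(k2), have(k4), key_at(k4,bay), locked(d_bay_kitchen), locked(d_office_bay), open(d_office_store)}

== RESULT ==
["at(store)", "have(k2)", "have(k4)", "key_at(k4,bay)", "locked(d_bay_kitchen)", "locked(d_office_bay)", "open(d_office_store)"]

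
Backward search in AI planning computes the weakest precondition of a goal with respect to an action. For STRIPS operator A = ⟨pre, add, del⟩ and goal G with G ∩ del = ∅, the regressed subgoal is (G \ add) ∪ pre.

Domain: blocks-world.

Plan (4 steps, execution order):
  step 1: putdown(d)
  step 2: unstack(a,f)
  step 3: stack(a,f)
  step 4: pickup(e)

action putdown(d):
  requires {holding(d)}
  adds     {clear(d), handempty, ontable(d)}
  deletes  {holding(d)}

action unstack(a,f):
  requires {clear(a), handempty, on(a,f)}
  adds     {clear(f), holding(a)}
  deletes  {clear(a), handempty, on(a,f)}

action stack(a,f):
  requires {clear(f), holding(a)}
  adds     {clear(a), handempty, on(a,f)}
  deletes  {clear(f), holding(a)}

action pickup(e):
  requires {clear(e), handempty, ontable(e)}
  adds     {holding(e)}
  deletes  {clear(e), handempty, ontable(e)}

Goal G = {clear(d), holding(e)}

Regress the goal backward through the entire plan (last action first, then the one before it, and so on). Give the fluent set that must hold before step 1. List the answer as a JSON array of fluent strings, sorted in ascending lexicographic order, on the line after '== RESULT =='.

Regress step by step:
  through step 4 (pickup(e)): drop {holding(e)}, keep {clear(d)}, require {clear(e), handempty, ontable(e)}
    → {clear(d), clear(e), handempty, ontable(e)}
  through step 3 (stack(a,f)): drop {handempty}, keep {clear(d), clear(e), ontable(e)}, require {clear(f), holding(a)}
    → {clear(d), clear(e), clear(f), holding(a), ontable(e)}
  through step 2 (unstack(a,f)): drop {clear(f), holding(a)}, keep {clear(d), clear(e), ontable(e)}, require {clear(a), handempty, on(a,f)}
    → {clear(a), clear(d), clear(e), handempty, on(a,f), ontable(e)}
  through step 1 (putdown(d)): drop {clear(d), handempty}, keep {clear(a), clear(e), on(a,f), ontable(e)}, require {holding(d)}
    → {clear(a), clear(e), holding(d), on(a,f), ontable(e)}

== RESULT ==
["clear(a)", "clear(e)", "holding(d)", "on(a,f)", "ontable(e)"]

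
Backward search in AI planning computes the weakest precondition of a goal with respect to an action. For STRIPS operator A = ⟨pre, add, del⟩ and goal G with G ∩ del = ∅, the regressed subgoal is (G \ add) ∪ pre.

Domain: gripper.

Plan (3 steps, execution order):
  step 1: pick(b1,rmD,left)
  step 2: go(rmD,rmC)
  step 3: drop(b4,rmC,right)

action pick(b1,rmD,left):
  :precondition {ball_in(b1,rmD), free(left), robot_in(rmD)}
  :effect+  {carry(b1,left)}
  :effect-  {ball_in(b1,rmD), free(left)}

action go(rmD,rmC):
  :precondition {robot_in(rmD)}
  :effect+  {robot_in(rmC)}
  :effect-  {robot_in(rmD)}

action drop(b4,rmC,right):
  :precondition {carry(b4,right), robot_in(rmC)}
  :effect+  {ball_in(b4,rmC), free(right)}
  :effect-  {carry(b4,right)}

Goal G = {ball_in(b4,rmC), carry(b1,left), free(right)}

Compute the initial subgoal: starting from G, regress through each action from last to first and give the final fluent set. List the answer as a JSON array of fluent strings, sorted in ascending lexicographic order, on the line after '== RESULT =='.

Regress step by step:
  through step 3 (drop(b4,rmC,right)): drop {ball_in(b4,rmC), free(right)}, keep {carry(b1,left)}, require {carry(b4,right), robot_in(rmC)}
    → {carry(b1,left), carry(b4,right), robot_in(rmC)}
  through step 2 (go(rmD,rmC)): drop {robot_in(rmC)}, keep {carry(b1,left), carry(b4,right)}, require {robot_in(rmD)}
    → {carry(b1,left), carry(b4,right), robot_in(rmD)}
  through step 1 (pick(b1,rmD,left)): drop {carry(b1,left)}, keep {carry(b4,right), robot_in(rmD)}, require {ball_in(b1,rmD), free(left), robot_in(rmD)}
    → {ball_in(b1,rmD), carry(b4,right), free(left), robot_in(rmD)}

== RESULT ==
["ball_in(b1,rmD)", "carry(b4,right)", "free(left)", "robot_in(rmD)"]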